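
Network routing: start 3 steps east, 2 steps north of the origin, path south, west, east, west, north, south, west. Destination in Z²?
(1, 1)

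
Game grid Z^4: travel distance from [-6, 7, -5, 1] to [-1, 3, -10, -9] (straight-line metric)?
12.8841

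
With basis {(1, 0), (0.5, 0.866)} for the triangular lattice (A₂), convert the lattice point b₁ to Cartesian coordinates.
(1, 0)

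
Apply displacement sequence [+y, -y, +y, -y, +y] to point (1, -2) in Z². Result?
(1, -1)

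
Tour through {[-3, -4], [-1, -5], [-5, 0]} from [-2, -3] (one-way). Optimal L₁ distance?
12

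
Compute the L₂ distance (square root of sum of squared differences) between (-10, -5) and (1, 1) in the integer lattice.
12.53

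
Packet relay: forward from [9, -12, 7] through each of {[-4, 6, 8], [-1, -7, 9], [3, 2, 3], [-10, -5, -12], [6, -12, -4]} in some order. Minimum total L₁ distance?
103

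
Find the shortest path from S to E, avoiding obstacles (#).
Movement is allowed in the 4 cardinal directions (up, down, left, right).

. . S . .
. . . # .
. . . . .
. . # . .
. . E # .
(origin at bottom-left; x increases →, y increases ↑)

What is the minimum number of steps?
6
(one shortest path: (2, 4) → (1, 4) → (1, 3) → (1, 2) → (1, 1) → (1, 0) → (2, 0))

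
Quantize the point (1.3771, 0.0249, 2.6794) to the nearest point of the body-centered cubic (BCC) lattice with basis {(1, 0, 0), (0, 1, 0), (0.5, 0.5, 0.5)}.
(1, 0, 3)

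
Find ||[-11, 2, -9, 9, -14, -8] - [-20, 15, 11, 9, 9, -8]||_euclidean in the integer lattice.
34.3366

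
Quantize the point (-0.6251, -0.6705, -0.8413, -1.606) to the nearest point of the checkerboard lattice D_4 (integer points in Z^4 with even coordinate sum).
(-1, -1, -1, -1)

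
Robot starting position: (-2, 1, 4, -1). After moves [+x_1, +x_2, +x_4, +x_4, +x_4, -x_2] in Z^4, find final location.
(-1, 1, 4, 2)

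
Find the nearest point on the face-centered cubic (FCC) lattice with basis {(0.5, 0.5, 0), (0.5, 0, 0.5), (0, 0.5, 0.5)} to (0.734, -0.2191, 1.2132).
(1, 0, 1)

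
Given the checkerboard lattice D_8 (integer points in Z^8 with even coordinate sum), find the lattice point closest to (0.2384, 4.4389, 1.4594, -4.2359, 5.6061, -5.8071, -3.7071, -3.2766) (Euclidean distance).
(0, 4, 1, -4, 6, -6, -4, -3)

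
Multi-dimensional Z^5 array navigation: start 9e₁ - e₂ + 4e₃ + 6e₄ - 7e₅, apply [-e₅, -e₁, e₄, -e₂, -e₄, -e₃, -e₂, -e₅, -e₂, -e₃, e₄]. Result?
(8, -4, 2, 7, -9)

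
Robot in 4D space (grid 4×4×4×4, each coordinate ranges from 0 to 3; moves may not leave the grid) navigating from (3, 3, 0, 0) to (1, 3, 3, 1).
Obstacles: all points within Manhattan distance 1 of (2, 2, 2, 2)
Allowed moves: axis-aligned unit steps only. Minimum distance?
6
(one shortest path: (3, 3, 0, 0) → (2, 3, 0, 0) → (1, 3, 0, 0) → (1, 3, 1, 0) → (1, 3, 2, 0) → (1, 3, 3, 0) → (1, 3, 3, 1))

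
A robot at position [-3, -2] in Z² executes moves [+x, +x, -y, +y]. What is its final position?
(-1, -2)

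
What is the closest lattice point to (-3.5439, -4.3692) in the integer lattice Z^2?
(-4, -4)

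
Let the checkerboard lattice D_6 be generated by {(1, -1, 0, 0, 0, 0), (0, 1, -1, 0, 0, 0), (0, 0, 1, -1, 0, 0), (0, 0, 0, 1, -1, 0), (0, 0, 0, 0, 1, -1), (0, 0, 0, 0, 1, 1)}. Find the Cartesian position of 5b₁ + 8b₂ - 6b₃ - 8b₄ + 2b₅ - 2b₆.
(5, 3, -14, -2, 8, -4)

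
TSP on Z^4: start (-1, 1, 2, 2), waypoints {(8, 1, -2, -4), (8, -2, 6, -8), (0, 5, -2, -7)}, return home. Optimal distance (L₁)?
74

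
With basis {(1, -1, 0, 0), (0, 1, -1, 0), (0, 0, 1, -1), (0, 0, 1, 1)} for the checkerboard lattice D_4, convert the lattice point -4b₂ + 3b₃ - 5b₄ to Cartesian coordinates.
(0, -4, 2, -8)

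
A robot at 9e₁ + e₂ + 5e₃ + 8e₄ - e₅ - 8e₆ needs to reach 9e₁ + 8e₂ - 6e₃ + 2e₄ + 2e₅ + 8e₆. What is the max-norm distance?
16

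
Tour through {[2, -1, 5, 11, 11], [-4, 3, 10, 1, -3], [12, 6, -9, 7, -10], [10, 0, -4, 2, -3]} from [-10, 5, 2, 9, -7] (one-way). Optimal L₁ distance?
133
(one optimal route: (-10, 5, 2, 9, -7) → (-4, 3, 10, 1, -3) → (2, -1, 5, 11, 11) → (10, 0, -4, 2, -3) → (12, 6, -9, 7, -10))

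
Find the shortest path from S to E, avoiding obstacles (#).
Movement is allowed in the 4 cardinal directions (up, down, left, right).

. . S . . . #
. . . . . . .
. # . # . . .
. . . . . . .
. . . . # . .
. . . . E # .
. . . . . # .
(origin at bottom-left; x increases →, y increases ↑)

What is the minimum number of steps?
7
(one shortest path: (2, 6) → (2, 5) → (2, 4) → (2, 3) → (3, 3) → (3, 2) → (3, 1) → (4, 1))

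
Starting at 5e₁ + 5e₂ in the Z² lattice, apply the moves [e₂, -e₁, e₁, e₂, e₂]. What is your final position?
(5, 8)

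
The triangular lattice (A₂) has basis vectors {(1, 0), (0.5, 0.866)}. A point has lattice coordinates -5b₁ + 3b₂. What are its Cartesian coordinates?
(-3.5, 2.598)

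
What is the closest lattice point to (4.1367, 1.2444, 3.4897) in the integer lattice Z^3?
(4, 1, 3)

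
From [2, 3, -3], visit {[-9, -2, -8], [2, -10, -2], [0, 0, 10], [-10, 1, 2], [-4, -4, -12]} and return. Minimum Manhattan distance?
98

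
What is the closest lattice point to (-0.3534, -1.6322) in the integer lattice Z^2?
(0, -2)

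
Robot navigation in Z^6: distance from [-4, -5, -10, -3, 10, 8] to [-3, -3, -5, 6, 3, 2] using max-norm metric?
9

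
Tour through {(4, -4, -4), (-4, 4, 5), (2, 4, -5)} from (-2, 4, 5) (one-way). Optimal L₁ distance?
29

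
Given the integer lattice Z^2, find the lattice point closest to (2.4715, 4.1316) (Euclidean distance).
(2, 4)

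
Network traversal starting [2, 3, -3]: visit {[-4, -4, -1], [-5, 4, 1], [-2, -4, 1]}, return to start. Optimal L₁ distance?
42
(one optimal route: (2, 3, -3) → (-4, -4, -1) → (-2, -4, 1) → (-5, 4, 1) → (2, 3, -3))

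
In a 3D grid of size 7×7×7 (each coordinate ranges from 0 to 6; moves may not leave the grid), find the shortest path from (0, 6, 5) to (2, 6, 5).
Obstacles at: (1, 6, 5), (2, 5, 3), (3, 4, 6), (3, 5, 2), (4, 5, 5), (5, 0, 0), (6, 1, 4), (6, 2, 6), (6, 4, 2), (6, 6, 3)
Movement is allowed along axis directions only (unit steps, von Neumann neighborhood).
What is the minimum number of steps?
4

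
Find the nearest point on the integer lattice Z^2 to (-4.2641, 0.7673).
(-4, 1)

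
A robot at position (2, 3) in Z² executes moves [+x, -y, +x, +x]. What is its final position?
(5, 2)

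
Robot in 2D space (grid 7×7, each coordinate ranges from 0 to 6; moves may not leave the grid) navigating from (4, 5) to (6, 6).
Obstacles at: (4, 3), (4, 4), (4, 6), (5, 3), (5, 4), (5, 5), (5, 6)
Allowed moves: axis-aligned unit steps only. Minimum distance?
11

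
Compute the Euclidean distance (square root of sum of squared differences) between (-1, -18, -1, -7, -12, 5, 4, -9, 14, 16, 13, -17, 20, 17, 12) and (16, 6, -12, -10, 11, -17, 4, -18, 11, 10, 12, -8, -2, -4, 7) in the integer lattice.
56.2672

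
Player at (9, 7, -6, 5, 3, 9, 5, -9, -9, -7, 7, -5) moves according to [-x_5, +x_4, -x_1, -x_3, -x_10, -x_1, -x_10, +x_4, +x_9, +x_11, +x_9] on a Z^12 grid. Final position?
(7, 7, -7, 7, 2, 9, 5, -9, -7, -9, 8, -5)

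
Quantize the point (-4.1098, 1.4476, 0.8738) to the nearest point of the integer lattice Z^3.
(-4, 1, 1)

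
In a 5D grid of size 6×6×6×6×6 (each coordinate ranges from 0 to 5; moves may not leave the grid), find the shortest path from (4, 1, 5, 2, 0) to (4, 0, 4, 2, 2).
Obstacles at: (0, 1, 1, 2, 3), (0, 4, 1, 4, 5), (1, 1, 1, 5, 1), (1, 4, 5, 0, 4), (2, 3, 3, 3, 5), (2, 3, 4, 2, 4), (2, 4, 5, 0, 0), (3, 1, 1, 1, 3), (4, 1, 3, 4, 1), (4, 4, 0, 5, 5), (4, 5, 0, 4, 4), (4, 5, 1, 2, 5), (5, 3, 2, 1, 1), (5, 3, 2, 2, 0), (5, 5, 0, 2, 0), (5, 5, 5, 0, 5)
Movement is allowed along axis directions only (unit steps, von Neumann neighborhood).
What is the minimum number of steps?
4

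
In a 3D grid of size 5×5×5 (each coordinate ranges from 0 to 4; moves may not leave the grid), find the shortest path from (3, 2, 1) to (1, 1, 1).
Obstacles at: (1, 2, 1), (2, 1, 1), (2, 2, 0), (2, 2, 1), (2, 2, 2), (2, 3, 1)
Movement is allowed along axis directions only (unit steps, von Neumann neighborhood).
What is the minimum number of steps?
5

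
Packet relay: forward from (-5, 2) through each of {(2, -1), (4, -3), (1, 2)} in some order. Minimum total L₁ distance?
14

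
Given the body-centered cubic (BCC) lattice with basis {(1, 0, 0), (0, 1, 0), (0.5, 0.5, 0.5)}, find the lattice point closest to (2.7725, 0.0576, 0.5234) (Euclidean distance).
(2.5, 0.5, 0.5)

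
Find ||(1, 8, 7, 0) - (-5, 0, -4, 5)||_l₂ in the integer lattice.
15.6844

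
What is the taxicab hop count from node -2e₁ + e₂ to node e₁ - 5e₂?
9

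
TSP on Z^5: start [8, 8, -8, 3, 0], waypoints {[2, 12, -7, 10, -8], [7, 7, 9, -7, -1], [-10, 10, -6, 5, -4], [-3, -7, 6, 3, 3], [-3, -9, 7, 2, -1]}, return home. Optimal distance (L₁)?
170
(one optimal route: (8, 8, -8, 3, 0) → (2, 12, -7, 10, -8) → (-10, 10, -6, 5, -4) → (-3, -7, 6, 3, 3) → (-3, -9, 7, 2, -1) → (7, 7, 9, -7, -1) → (8, 8, -8, 3, 0))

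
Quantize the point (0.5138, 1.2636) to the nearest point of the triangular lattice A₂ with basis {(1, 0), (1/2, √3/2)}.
(0.5, 0.866)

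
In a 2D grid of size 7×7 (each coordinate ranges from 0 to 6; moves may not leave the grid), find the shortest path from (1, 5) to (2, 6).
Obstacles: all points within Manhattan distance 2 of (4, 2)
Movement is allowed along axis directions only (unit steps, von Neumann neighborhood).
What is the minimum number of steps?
2
(one shortest path: (1, 5) → (2, 5) → (2, 6))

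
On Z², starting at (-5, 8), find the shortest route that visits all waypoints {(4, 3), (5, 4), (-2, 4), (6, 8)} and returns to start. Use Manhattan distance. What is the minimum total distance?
32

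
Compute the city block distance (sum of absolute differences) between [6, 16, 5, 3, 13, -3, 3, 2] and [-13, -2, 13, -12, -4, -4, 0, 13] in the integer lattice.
92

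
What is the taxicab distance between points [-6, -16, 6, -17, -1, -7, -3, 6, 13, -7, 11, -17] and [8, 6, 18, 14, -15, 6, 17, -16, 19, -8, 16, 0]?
177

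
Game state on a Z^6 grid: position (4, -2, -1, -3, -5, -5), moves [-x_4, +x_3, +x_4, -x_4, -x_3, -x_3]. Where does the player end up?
(4, -2, -2, -4, -5, -5)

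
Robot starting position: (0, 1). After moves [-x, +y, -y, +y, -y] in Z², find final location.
(-1, 1)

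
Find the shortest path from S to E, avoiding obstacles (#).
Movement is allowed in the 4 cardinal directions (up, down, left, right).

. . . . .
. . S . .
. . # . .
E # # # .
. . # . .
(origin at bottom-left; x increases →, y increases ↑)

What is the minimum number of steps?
4
(one shortest path: (2, 3) → (1, 3) → (0, 3) → (0, 2) → (0, 1))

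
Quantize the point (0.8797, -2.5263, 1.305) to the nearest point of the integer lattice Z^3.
(1, -3, 1)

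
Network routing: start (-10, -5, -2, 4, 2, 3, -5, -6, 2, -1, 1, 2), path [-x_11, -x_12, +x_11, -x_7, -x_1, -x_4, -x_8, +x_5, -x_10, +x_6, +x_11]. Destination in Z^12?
(-11, -5, -2, 3, 3, 4, -6, -7, 2, -2, 2, 1)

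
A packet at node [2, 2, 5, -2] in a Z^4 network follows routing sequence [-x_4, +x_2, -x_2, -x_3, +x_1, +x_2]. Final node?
(3, 3, 4, -3)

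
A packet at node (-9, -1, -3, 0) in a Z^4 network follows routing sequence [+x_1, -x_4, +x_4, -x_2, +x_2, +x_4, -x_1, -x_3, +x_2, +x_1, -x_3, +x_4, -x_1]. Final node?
(-9, 0, -5, 2)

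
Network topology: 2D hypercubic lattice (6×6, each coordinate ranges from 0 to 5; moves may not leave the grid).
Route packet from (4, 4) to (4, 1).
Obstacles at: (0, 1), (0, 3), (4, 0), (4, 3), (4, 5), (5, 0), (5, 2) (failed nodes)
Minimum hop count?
5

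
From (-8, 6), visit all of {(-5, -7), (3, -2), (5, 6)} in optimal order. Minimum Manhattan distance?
36
(one optimal route: (-8, 6) → (5, 6) → (3, -2) → (-5, -7))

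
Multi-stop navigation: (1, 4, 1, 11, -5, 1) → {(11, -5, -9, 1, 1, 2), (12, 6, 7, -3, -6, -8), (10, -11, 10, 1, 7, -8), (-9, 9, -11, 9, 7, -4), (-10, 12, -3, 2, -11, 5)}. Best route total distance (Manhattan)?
225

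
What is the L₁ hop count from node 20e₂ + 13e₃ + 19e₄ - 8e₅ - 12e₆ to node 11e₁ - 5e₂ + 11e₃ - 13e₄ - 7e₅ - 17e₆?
76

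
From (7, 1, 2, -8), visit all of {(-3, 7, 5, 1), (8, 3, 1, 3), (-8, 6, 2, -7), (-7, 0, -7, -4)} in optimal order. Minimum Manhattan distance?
72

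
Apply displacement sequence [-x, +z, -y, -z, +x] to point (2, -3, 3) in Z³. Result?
(2, -4, 3)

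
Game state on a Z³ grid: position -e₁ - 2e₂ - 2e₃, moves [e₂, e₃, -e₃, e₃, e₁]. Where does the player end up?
(0, -1, -1)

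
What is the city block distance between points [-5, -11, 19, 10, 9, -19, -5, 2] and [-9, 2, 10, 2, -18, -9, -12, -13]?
93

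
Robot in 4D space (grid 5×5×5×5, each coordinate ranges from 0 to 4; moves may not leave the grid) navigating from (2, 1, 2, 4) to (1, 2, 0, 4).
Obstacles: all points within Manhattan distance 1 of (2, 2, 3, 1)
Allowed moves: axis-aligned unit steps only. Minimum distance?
4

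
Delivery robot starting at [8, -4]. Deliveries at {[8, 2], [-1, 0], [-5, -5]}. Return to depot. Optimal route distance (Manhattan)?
40
(one optimal route: (8, -4) → (8, 2) → (-1, 0) → (-5, -5) → (8, -4))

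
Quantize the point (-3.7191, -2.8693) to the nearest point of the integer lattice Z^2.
(-4, -3)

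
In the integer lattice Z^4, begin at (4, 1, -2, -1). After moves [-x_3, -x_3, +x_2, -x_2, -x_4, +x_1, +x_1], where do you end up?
(6, 1, -4, -2)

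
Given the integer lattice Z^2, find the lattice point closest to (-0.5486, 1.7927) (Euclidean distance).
(-1, 2)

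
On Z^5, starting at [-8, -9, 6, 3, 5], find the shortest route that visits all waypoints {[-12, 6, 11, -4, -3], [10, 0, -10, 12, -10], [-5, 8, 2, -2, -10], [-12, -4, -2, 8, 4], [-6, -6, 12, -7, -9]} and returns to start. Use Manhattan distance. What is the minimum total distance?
214
(one optimal route: (-8, -9, 6, 3, 5) → (-12, -4, -2, 8, 4) → (10, 0, -10, 12, -10) → (-5, 8, 2, -2, -10) → (-12, 6, 11, -4, -3) → (-6, -6, 12, -7, -9) → (-8, -9, 6, 3, 5))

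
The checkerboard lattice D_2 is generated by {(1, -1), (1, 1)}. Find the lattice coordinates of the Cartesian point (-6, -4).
-b₁ - 5b₂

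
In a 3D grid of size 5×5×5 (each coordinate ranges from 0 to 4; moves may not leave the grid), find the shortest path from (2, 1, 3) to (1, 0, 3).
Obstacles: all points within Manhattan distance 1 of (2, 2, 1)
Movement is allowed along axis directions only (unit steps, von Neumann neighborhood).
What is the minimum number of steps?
2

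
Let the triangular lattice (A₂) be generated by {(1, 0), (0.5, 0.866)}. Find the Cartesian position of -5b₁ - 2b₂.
(-6, -1.732)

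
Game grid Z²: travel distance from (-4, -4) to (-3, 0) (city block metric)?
5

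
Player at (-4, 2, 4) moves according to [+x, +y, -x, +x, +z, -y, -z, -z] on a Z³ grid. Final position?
(-3, 2, 3)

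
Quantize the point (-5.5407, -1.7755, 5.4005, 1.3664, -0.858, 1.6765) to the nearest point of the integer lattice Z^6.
(-6, -2, 5, 1, -1, 2)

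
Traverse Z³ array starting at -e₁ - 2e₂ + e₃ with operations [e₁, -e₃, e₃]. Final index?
(0, -2, 1)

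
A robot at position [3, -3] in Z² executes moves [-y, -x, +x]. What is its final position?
(3, -4)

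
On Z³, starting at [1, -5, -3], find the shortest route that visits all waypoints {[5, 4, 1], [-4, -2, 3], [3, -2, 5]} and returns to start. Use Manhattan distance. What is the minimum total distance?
52
(one optimal route: (1, -5, -3) → (5, 4, 1) → (3, -2, 5) → (-4, -2, 3) → (1, -5, -3))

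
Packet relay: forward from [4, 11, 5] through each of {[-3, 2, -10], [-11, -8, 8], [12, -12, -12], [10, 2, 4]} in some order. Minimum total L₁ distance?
115
(one optimal route: (4, 11, 5) → (10, 2, 4) → (12, -12, -12) → (-3, 2, -10) → (-11, -8, 8))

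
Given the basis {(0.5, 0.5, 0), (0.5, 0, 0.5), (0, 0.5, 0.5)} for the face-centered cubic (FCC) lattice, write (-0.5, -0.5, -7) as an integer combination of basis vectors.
6b₁ - 7b₂ - 7b₃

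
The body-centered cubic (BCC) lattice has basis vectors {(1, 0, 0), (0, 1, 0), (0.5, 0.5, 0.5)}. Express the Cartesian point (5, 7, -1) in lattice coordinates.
6b₁ + 8b₂ - 2b₃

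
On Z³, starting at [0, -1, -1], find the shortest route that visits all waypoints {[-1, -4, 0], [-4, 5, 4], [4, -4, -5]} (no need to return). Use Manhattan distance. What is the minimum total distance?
37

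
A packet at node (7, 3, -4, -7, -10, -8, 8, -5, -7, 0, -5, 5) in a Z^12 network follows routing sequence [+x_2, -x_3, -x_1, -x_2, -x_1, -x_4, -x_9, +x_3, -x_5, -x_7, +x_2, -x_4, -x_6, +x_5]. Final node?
(5, 4, -4, -9, -10, -9, 7, -5, -8, 0, -5, 5)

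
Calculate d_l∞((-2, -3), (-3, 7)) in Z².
10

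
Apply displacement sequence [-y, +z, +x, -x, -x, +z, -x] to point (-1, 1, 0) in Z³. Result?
(-3, 0, 2)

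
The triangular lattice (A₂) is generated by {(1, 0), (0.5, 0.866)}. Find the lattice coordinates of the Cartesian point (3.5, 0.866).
3b₁ + b₂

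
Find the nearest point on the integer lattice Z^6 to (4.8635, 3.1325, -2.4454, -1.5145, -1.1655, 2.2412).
(5, 3, -2, -2, -1, 2)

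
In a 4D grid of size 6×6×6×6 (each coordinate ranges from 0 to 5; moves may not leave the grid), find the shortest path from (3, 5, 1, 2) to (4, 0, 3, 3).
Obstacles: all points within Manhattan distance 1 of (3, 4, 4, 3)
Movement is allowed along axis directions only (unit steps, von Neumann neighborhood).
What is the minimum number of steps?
9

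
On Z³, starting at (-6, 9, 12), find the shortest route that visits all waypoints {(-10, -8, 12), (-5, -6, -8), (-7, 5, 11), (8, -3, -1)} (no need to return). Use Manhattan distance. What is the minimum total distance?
73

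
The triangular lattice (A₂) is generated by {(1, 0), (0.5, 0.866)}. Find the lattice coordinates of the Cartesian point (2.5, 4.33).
5b₂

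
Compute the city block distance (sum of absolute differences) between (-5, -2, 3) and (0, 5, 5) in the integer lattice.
14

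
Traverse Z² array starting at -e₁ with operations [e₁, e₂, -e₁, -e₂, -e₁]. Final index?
(-2, 0)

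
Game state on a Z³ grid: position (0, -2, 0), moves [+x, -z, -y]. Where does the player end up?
(1, -3, -1)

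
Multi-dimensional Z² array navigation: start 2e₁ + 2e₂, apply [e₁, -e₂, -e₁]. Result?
(2, 1)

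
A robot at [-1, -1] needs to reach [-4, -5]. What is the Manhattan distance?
7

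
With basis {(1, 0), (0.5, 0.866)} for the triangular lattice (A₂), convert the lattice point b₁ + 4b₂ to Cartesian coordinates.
(3, 3.464)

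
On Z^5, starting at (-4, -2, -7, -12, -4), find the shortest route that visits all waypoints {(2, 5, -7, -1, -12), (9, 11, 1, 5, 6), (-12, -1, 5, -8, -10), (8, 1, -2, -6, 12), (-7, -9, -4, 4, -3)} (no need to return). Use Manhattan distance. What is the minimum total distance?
187
(one optimal route: (-4, -2, -7, -12, -4) → (-12, -1, 5, -8, -10) → (-7, -9, -4, 4, -3) → (2, 5, -7, -1, -12) → (8, 1, -2, -6, 12) → (9, 11, 1, 5, 6))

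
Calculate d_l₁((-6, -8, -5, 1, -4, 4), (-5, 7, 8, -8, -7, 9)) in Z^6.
46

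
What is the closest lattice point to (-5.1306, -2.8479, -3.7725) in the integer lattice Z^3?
(-5, -3, -4)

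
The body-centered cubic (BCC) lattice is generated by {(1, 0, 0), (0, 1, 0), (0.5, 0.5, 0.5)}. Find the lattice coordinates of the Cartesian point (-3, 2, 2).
-5b₁ + 4b₃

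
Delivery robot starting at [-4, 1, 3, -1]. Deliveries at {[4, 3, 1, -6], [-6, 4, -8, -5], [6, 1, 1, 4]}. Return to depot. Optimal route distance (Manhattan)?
72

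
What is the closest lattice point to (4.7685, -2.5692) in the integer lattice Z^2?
(5, -3)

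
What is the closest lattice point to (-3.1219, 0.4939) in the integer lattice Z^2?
(-3, 0)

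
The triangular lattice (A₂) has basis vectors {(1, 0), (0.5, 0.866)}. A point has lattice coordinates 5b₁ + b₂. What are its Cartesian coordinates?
(5.5, 0.866)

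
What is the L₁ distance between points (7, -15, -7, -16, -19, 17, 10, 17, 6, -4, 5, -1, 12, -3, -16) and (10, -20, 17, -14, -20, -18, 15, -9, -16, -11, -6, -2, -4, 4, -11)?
170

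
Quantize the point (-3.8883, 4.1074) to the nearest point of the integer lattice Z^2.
(-4, 4)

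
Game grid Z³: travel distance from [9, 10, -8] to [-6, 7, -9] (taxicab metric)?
19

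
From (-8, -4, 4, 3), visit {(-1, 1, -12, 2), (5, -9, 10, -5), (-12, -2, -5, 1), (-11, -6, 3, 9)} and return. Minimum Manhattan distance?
132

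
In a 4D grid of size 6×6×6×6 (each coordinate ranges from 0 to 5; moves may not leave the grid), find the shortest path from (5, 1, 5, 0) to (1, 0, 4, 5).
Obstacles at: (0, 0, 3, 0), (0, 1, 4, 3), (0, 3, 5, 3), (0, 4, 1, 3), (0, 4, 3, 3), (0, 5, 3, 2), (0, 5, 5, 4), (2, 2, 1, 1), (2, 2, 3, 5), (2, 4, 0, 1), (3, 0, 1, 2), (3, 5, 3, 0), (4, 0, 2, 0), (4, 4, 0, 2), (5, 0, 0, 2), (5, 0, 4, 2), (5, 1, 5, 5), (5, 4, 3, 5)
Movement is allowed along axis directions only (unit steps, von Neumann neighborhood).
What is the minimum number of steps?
11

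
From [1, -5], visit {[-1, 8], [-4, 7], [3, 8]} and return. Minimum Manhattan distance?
40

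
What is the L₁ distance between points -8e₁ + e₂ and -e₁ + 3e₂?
9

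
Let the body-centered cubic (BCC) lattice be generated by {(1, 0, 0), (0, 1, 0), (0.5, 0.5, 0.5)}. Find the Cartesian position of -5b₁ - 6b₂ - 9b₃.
(-9.5, -10.5, -4.5)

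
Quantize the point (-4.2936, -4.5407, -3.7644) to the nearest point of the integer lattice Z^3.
(-4, -5, -4)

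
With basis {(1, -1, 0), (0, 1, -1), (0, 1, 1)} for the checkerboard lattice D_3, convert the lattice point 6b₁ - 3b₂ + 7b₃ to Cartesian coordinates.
(6, -2, 10)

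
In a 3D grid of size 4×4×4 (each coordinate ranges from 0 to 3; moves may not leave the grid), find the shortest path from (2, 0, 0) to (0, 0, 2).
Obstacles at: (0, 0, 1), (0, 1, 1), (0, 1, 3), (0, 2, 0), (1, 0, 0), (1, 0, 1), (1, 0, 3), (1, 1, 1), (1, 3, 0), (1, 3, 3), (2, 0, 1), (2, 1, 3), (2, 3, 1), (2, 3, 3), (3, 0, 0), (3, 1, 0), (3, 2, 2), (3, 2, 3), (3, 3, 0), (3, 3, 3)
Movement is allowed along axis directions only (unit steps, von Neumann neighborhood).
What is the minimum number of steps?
6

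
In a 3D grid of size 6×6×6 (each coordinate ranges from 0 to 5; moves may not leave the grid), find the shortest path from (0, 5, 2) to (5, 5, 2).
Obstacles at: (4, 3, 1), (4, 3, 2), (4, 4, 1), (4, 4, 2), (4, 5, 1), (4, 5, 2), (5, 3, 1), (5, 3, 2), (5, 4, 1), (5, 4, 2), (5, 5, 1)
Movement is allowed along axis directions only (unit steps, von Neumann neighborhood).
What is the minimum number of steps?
7
(one shortest path: (0, 5, 2) → (1, 5, 2) → (2, 5, 2) → (3, 5, 2) → (3, 5, 3) → (4, 5, 3) → (5, 5, 3) → (5, 5, 2))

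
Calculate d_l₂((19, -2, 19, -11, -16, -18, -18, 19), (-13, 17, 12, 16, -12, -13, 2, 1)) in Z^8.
54.111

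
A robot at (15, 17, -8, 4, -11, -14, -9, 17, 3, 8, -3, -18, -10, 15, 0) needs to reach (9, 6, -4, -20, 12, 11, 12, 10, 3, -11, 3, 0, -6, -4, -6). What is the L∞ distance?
25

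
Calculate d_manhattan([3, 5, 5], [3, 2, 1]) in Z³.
7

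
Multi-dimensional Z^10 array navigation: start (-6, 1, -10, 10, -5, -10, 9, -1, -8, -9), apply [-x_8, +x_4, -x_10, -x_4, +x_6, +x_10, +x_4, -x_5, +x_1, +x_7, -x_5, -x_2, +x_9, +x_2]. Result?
(-5, 1, -10, 11, -7, -9, 10, -2, -7, -9)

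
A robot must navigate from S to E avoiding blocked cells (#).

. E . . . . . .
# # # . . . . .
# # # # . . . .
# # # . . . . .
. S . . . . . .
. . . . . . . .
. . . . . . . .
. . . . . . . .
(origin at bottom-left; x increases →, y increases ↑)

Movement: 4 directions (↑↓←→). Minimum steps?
10
(one shortest path: (1, 3) → (2, 3) → (3, 3) → (4, 3) → (4, 4) → (4, 5) → (4, 6) → (3, 6) → (3, 7) → (2, 7) → (1, 7))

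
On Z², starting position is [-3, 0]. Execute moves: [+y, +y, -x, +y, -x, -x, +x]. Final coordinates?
(-5, 3)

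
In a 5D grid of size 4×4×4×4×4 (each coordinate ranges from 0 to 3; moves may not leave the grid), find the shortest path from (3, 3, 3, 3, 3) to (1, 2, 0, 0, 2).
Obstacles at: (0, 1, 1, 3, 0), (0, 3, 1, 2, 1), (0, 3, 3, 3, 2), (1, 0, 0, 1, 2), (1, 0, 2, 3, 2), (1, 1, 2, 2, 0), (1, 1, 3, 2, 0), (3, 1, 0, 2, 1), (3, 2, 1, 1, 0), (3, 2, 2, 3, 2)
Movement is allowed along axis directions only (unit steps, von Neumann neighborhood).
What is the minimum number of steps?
10
(one shortest path: (3, 3, 3, 3, 3) → (2, 3, 3, 3, 3) → (1, 3, 3, 3, 3) → (1, 2, 3, 3, 3) → (1, 2, 2, 3, 3) → (1, 2, 1, 3, 3) → (1, 2, 0, 3, 3) → (1, 2, 0, 2, 3) → (1, 2, 0, 1, 3) → (1, 2, 0, 0, 3) → (1, 2, 0, 0, 2))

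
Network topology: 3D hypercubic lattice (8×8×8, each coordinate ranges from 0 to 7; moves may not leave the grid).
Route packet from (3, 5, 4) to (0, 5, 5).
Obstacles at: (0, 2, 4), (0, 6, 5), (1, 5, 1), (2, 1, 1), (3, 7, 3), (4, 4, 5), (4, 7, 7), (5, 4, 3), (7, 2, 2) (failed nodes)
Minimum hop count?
4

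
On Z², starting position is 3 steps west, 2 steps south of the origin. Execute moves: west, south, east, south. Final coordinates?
(-3, -4)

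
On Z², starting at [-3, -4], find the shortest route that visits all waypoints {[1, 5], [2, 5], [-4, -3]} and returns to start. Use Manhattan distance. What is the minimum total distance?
30
(one optimal route: (-3, -4) → (1, 5) → (2, 5) → (-4, -3) → (-3, -4))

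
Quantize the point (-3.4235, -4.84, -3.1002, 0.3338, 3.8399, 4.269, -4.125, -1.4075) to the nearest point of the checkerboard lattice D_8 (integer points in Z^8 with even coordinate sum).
(-3, -5, -3, 0, 4, 4, -4, -1)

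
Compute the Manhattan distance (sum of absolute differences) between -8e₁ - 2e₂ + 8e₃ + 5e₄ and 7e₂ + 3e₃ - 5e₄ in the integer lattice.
32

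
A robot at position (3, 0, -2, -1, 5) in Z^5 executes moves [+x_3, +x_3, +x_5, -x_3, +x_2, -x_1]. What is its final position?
(2, 1, -1, -1, 6)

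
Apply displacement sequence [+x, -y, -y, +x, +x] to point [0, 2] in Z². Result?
(3, 0)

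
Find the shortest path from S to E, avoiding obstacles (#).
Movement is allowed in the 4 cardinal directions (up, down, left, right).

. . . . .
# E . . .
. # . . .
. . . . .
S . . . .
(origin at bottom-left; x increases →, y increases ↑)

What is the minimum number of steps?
6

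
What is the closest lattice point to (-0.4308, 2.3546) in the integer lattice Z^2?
(0, 2)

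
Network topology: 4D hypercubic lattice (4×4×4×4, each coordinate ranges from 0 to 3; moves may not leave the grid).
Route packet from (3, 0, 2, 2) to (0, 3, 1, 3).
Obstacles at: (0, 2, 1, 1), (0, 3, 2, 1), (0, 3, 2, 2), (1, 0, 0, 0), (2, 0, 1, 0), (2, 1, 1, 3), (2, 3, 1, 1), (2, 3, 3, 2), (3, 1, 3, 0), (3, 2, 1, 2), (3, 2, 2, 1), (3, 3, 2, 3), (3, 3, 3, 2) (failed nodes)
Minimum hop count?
8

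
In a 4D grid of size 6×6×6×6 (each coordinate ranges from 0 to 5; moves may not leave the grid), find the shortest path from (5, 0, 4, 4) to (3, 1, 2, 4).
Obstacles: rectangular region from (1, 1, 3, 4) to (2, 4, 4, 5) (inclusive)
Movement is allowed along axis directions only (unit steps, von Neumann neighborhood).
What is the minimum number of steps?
5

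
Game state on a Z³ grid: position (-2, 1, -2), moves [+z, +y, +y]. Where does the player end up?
(-2, 3, -1)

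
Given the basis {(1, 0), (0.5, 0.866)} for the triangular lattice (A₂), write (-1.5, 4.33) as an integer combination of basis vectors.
-4b₁ + 5b₂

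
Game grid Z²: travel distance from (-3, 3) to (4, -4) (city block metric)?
14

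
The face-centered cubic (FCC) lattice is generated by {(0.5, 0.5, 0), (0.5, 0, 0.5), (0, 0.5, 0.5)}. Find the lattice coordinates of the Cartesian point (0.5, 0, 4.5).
-4b₁ + 5b₂ + 4b₃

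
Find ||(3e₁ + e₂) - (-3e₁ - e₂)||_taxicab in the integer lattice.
8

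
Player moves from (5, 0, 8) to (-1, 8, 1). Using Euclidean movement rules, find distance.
12.2066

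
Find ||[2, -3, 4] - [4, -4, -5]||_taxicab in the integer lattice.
12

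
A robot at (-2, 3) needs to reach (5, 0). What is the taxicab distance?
10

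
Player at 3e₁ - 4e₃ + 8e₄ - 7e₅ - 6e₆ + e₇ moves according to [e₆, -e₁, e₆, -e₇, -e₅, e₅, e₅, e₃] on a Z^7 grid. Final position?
(2, 0, -3, 8, -6, -4, 0)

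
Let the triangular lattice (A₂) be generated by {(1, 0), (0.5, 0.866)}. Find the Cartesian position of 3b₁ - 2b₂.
(2, -1.732)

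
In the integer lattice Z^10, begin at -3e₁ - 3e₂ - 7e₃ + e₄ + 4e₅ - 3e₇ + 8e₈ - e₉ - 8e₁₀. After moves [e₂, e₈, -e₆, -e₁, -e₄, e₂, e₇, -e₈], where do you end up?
(-4, -1, -7, 0, 4, -1, -2, 8, -1, -8)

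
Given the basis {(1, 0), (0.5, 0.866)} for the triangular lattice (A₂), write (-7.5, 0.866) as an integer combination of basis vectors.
-8b₁ + b₂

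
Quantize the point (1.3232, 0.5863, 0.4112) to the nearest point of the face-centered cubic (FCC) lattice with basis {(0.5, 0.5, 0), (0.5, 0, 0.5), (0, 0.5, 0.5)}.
(1, 0.5, 0.5)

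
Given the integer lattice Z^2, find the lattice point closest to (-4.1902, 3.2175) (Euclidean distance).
(-4, 3)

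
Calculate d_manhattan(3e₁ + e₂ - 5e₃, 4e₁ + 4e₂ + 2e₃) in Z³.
11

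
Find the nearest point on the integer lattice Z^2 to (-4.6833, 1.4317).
(-5, 1)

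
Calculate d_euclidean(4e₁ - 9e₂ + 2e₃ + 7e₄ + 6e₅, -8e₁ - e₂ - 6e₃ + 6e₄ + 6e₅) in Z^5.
16.5227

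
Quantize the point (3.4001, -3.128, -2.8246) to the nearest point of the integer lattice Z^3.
(3, -3, -3)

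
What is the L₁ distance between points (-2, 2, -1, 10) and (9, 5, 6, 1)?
30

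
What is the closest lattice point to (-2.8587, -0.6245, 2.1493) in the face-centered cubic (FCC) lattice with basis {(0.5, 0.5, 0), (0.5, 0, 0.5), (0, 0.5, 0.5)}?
(-3, -0.5, 2.5)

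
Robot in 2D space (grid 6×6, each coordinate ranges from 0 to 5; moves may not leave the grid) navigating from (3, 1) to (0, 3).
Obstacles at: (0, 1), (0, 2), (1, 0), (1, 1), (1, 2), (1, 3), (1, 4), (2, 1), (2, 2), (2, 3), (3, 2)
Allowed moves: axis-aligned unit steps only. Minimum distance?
11
(one shortest path: (3, 1) → (4, 1) → (4, 2) → (4, 3) → (3, 3) → (3, 4) → (2, 4) → (2, 5) → (1, 5) → (0, 5) → (0, 4) → (0, 3))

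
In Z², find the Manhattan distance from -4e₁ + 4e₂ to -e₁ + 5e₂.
4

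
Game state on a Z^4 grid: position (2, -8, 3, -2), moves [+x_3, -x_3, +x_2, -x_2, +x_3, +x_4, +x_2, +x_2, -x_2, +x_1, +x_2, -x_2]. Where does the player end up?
(3, -7, 4, -1)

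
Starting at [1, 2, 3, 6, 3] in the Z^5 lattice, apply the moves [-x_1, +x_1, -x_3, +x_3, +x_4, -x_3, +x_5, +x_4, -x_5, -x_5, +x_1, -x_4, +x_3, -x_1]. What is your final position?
(1, 2, 3, 7, 2)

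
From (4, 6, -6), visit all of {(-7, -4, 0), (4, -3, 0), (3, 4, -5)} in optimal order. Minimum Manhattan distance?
29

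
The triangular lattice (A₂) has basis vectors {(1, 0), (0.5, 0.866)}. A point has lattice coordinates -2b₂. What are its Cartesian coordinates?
(-1, -1.732)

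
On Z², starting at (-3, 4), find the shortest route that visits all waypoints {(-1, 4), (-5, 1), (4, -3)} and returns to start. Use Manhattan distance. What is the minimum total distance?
32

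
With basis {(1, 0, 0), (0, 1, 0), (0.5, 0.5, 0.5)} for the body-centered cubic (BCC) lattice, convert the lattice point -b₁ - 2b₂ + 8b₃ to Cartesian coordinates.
(3, 2, 4)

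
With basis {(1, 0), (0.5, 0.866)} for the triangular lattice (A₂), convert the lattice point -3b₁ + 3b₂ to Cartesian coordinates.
(-1.5, 2.598)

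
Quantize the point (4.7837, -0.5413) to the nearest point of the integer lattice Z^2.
(5, -1)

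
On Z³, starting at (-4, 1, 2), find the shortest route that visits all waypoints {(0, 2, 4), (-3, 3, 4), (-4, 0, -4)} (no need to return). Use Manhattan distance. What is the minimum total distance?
23
(one optimal route: (-4, 1, 2) → (0, 2, 4) → (-3, 3, 4) → (-4, 0, -4))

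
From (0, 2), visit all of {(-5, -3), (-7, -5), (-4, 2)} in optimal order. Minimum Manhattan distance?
14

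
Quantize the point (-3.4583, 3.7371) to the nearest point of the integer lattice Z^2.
(-3, 4)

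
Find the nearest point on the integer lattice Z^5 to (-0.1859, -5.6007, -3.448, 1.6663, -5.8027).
(0, -6, -3, 2, -6)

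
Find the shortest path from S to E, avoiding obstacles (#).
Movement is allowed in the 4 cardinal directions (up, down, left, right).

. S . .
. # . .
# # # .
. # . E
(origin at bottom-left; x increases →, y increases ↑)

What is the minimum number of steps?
5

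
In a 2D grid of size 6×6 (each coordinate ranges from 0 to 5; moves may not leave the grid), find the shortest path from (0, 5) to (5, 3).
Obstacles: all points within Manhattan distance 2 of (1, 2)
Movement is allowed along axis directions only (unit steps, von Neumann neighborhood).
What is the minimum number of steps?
7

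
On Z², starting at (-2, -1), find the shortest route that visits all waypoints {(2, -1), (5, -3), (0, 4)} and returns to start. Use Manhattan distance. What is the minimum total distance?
28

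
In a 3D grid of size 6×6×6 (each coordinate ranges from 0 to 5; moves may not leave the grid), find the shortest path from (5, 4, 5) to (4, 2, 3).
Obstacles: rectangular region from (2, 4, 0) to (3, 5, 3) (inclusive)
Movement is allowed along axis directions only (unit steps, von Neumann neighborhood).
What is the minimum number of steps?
5
(one shortest path: (5, 4, 5) → (4, 4, 5) → (4, 3, 5) → (4, 2, 5) → (4, 2, 4) → (4, 2, 3))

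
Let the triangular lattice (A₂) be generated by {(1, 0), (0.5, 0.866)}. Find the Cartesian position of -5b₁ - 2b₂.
(-6, -1.732)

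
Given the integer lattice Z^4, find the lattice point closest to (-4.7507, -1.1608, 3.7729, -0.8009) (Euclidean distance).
(-5, -1, 4, -1)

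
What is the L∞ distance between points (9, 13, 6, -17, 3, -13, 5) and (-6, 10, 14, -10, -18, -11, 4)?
21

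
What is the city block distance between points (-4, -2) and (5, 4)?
15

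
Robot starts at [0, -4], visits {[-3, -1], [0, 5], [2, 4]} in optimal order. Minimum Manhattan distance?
18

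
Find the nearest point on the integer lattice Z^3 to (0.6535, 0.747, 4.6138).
(1, 1, 5)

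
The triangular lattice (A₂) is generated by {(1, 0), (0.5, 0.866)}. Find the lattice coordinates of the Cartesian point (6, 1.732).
5b₁ + 2b₂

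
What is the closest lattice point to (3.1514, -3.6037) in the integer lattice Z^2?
(3, -4)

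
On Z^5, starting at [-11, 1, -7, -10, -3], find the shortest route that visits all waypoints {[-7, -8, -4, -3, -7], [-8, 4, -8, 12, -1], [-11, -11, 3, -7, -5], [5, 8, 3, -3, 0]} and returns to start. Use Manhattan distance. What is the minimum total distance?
164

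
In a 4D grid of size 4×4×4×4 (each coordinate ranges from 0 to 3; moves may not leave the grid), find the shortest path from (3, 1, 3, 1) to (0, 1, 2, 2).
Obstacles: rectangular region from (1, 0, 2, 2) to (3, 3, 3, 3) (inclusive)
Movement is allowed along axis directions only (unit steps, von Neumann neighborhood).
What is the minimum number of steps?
5
(one shortest path: (3, 1, 3, 1) → (2, 1, 3, 1) → (1, 1, 3, 1) → (0, 1, 3, 1) → (0, 1, 2, 1) → (0, 1, 2, 2))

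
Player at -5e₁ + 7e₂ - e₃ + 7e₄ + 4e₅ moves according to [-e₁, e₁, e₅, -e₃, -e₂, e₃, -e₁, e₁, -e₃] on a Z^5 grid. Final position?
(-5, 6, -2, 7, 5)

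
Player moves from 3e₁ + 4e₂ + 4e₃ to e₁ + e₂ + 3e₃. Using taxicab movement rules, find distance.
6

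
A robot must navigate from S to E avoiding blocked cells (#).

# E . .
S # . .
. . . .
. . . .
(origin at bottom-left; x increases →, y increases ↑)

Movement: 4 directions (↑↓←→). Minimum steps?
6
(one shortest path: (0, 2) → (0, 1) → (1, 1) → (2, 1) → (2, 2) → (2, 3) → (1, 3))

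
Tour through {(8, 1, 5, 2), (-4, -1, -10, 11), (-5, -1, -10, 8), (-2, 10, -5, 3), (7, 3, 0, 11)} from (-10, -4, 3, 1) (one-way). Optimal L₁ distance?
96
(one optimal route: (-10, -4, 3, 1) → (8, 1, 5, 2) → (7, 3, 0, 11) → (-4, -1, -10, 11) → (-5, -1, -10, 8) → (-2, 10, -5, 3))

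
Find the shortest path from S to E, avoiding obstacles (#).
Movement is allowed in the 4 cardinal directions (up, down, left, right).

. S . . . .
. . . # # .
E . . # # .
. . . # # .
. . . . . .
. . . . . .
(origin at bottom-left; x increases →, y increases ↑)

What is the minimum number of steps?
3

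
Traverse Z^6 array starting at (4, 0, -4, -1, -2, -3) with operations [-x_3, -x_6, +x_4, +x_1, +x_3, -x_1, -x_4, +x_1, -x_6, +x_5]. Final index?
(5, 0, -4, -1, -1, -5)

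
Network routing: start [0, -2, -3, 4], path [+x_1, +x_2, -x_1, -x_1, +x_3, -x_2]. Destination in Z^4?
(-1, -2, -2, 4)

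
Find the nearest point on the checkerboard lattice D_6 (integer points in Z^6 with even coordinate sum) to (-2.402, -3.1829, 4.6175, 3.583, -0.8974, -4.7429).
(-2, -3, 5, 4, -1, -5)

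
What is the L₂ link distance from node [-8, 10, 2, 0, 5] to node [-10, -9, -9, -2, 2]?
22.3383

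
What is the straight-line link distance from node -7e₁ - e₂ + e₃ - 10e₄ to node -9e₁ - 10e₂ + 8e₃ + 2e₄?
16.6733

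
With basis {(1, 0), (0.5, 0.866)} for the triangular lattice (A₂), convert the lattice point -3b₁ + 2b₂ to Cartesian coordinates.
(-2, 1.732)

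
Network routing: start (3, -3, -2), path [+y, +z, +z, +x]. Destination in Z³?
(4, -2, 0)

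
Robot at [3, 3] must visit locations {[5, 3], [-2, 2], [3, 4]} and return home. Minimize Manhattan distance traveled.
18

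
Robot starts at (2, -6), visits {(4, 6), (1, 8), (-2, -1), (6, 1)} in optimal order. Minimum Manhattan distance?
31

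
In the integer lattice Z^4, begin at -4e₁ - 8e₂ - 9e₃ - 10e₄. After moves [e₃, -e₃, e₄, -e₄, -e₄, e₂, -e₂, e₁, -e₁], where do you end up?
(-4, -8, -9, -11)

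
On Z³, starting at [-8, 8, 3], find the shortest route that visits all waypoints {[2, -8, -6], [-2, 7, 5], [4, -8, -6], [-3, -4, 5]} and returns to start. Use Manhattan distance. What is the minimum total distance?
80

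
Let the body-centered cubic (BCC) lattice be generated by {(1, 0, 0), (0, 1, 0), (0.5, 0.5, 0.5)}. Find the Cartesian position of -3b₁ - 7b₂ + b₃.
(-2.5, -6.5, 0.5)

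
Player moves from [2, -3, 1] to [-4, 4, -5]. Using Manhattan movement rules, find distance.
19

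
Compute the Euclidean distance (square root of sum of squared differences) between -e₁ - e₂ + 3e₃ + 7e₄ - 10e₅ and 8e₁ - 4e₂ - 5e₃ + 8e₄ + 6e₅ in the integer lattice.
20.2731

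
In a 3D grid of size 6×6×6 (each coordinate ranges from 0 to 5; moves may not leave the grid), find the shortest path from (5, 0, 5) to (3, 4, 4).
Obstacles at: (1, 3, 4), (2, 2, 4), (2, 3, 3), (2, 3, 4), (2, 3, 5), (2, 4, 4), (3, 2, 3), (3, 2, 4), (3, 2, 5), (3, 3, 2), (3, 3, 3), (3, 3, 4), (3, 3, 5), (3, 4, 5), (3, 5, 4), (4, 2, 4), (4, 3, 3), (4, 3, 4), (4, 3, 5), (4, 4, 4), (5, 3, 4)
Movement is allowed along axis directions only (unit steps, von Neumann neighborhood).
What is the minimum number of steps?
9
(one shortest path: (5, 0, 5) → (5, 1, 5) → (5, 2, 5) → (5, 3, 5) → (5, 4, 5) → (5, 4, 4) → (5, 4, 3) → (4, 4, 3) → (3, 4, 3) → (3, 4, 4))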